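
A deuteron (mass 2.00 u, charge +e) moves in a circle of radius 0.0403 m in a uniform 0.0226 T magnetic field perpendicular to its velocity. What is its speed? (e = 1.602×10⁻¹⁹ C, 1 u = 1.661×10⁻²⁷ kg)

v ≈ 4.39×10⁴ m/s

From |q|vB = mv²/r, v = |q|Br/m.
v = (1.602×10⁻¹⁹)(0.0226)(0.0403)/3.322×10⁻²⁷ ≈ 4.39×10⁴ m/s.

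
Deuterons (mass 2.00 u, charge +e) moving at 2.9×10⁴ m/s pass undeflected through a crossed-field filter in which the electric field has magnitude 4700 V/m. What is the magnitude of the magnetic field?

B = 0.16 T

Balance of forces in the selector: qE = qvB ⇒ B = E/v.
B = 4700/2.9×10⁴ = 0.16 T.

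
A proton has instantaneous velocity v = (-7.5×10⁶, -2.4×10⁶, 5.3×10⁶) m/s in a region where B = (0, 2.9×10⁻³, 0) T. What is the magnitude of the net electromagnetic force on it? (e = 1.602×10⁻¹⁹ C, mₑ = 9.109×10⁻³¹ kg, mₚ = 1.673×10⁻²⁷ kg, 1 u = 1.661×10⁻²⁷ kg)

v×B = (-1.54×10⁴, 0, -2.18×10⁴) N/C.
F = q v×B = (1.602×10⁻¹⁹ C)·(-1.54×10⁴, 0, -2.18×10⁴) = (-2.46×10⁻¹⁵, 0, -3.48×10⁻¹⁵) N.
|F| = 4.27×10⁻¹⁵ N.

|F| ≈ 4.27×10⁻¹⁵ N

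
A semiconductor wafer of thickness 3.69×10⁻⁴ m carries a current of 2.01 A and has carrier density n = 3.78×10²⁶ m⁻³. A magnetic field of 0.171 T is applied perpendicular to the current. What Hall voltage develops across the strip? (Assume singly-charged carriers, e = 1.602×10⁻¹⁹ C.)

V_H = IB/(n e t).
V_H = (2.01)(0.171)/((3.78×10²⁶)(1.602×10⁻¹⁹)(3.69×10⁻⁴)) ≈ 1.54×10⁻⁵ V.

V_H ≈ 1.54×10⁻⁵ V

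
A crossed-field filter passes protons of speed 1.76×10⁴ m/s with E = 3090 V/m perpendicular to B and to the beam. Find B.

Balance of forces in the selector: qE = qvB ⇒ B = E/v.
B = 3090/1.76×10⁴ = 0.176 T.

B = 0.176 T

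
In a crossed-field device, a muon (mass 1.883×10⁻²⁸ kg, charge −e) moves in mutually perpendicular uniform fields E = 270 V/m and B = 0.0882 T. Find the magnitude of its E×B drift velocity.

The E×B drift speed is v_d = E/B.
v_d = 270/0.0882 = 3060 m/s.

v_d ≈ 3060 m/s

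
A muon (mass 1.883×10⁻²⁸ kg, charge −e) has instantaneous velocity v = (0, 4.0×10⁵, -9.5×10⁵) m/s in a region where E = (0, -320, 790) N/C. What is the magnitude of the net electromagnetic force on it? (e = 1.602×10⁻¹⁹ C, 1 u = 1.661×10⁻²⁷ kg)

Only an electric field acts, so F = qE = (−1.602×10⁻¹⁹ C)·(0, -320, 790) = (0, 5.13×10⁻¹⁷, -1.27×10⁻¹⁶) N.
|F| = 1.37×10⁻¹⁶ N.

|F| ≈ 1.37×10⁻¹⁶ N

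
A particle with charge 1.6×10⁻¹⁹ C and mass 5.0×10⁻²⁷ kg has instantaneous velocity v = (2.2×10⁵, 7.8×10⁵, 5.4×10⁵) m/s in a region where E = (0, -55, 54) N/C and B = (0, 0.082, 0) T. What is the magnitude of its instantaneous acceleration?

|a| ≈ 1.53×10¹² m/s²

v×B = (-4.43×10⁴, 0, 1.80×10⁴) N/C.
E + v×B = (-4.43×10⁴, -55.0, 1.81×10⁴) N/C.
F = q(E + v×B) = (1.6×10⁻¹⁹ C)·(-4.43×10⁴, -55.0, 1.81×10⁴) = (-7.08×10⁻¹⁵, -8.80×10⁻¹⁸, 2.90×10⁻¹⁵) N.
|a| = |F|/m = 7.653×10⁻¹⁵/5.0×10⁻²⁷ ≈ 1.53×10¹² m/s².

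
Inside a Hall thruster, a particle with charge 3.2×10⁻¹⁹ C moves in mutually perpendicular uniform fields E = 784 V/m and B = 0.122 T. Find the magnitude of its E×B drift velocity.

The steady drift has the magnetic force balancing the electric force, so v_d = E/B.
v_d = 784/0.122 = 6430 m/s.

v_d ≈ 6430 m/s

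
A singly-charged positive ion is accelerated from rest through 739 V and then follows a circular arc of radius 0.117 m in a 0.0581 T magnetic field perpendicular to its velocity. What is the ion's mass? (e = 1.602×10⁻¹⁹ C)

m ≈ 5.01×10⁻²⁷ kg

Combine |q|V = ½mv² and r = mv/(|q|B): eliminate v to get m = qB²r²/(2V).
m = (1.602×10⁻¹⁹)(0.0581)²(0.117)²/(2·739) ≈ 5.01×10⁻²⁷ kg.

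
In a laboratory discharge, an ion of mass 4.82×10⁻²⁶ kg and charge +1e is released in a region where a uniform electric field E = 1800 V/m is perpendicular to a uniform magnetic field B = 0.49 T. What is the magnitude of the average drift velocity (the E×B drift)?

v_d ≈ 3700 m/s

In crossed fields the guiding centre drifts at v_d = |E×B|/B² = E/B, independent of charge and mass.
v_d = 1800/0.49 = 3700 m/s.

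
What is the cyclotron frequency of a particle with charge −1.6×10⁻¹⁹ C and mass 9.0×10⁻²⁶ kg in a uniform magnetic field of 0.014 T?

f = |q|B/(2πm).
f = (1.6×10⁻¹⁹)(0.014)/(2π·9.0×10⁻²⁶) ≈ 4000 Hz.

f ≈ 4000 Hz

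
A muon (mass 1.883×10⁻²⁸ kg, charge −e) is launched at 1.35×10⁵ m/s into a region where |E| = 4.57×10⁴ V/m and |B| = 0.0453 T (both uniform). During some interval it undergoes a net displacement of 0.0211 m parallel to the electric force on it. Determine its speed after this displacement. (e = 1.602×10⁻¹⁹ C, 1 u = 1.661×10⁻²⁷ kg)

B does no work; ΔKE = |q|E d.
½mv_f² = ½mv₀² + |q|Ed = ½(1.883×10⁻²⁸)(1.35×10⁵)² + (1.602×10⁻¹⁹)(4.57×10⁴)(0.0211) ≈ 1.716×10⁻¹⁸ J + 1.545×10⁻¹⁶ J ≈ 1.562×10⁻¹⁶ J.
v_f = √(2·1.562×10⁻¹⁶/1.883×10⁻²⁸) ≈ 1.29×10⁶ m/s.

v_f ≈ 1.29×10⁶ m/s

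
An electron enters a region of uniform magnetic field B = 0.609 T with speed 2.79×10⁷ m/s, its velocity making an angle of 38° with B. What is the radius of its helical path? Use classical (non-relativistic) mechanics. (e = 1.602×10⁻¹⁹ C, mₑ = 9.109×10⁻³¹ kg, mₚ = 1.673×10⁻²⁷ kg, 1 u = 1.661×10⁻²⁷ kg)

r ≈ 1.60×10⁻⁴ m

v⊥ = v sinθ = 2.79×10⁷·sin38° ≈ 1.718×10⁷ m/s.
r = m v⊥/(|q|B) = (9.109×10⁻³¹)(1.718×10⁷)/((1.602×10⁻¹⁹)(0.609)) ≈ 1.60×10⁻⁴ m.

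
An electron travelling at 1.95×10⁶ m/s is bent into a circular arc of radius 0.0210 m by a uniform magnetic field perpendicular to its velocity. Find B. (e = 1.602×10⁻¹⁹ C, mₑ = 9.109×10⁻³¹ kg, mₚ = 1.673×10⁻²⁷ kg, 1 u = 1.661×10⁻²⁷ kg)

B ≈ 5.28×10⁻⁴ T

From |q|vB = mv²/r, B = mv/(|q|r).
B = (9.109×10⁻³¹)(1.95×10⁶)/((1.602×10⁻¹⁹)(0.0210)) ≈ 5.28×10⁻⁴ T.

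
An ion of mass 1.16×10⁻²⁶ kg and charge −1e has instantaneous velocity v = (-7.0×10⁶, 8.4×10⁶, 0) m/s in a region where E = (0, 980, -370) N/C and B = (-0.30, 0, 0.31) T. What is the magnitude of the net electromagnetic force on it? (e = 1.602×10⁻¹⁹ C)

v×B = (2.60×10⁶, 2.17×10⁶, 2.52×10⁶) N/C.
E + v×B = (2.60×10⁶, 2.17×10⁶, 2.52×10⁶) N/C.
F = q(E + v×B) = (−1.602×10⁻¹⁹ C)·(2.60×10⁶, 2.17×10⁶, 2.52×10⁶) = (-4.17×10⁻¹³, -3.48×10⁻¹³, -4.04×10⁻¹³) N.
|F| = 6.77×10⁻¹³ N.

|F| ≈ 6.77×10⁻¹³ N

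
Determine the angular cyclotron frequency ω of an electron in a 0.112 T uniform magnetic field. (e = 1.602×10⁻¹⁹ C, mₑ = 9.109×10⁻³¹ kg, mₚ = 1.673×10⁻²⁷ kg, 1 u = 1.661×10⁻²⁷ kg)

ω = |q|B/m.
ω = (1.602×10⁻¹⁹)(0.112)/9.109×10⁻³¹ ≈ 1.97×10¹⁰ rad/s.

ω ≈ 1.97×10¹⁰ rad/s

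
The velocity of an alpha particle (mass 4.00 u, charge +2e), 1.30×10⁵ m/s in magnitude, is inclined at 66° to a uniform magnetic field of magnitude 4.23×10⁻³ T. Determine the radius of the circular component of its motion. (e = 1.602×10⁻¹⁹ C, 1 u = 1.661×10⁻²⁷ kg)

v⊥ = v sinθ = 1.30×10⁵·sin66° ≈ 1.188×10⁵ m/s.
r = m v⊥/(|q|B) = (6.644×10⁻²⁷)(1.188×10⁵)/((3.204×10⁻¹⁹)(4.23×10⁻³)) ≈ 0.582 m.

r ≈ 0.582 m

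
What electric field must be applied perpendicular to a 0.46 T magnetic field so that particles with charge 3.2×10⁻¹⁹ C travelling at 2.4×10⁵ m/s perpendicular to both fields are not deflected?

E = 1.1×10⁵ V/m

For straight-line motion qE = qvB, so E = vB.
E = 2.4×10⁵ × 0.46 = 1.1×10⁵ V/m.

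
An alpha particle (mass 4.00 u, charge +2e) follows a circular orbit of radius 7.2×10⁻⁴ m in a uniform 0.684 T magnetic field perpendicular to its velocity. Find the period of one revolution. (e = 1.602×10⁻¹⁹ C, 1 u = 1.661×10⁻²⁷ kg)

The cyclotron period depends only on m, q, B: T = 2πm/(|q|B).
T = 2π(6.644×10⁻²⁷)/((3.204×10⁻¹⁹)(0.684)) ≈ 1.90×10⁻⁷ s.

T ≈ 1.90×10⁻⁷ s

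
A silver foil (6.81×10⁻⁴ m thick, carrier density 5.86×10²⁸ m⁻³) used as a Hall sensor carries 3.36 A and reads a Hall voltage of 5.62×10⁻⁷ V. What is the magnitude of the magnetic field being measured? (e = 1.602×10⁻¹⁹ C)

From V_H = IB/(n e t), B = V_H n e t / I.
B = (5.62×10⁻⁷)(5.86×10²⁸)(1.602×10⁻¹⁹)(6.81×10⁻⁴)/3.36 ≈ 1.07 T.

B ≈ 1.07 T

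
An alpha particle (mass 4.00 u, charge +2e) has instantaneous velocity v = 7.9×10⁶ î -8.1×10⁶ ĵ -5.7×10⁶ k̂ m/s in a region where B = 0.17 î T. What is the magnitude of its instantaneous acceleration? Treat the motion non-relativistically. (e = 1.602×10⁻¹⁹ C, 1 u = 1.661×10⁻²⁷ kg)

|a| ≈ 8.12×10¹³ m/s²

v×B = (0, -9.69×10⁵, 1.38×10⁶) N/C.
F = q v×B = (3.204×10⁻¹⁹ C)·(0, -9.69×10⁵, 1.38×10⁶) = (0, -3.10×10⁻¹³, 4.41×10⁻¹³) N.
|a| = |F|/m = 5.395×10⁻¹³/6.644×10⁻²⁷ ≈ 8.12×10¹³ m/s².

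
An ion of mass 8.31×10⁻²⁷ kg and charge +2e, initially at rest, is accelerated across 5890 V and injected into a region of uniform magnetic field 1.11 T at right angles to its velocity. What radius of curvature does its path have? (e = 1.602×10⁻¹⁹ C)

Acceleration: |q|V = ½mv² ⇒ v = √(2|q|V/m) = √(2·3.204×10⁻¹⁹·5890/8.31×10⁻²⁷) ≈ 6.739×10⁵ m/s.
In the field: r = mv/(|q|B) = (8.31×10⁻²⁷)(6.739×10⁵)/((3.204×10⁻¹⁹)(1.11)) ≈ 0.0157 m.

r ≈ 0.0157 m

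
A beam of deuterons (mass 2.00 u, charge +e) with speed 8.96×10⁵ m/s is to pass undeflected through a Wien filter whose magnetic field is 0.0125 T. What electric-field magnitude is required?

E = 1.12×10⁴ V/m

For straight-line motion qE = qvB, so E = vB.
E = 8.96×10⁵ × 0.0125 = 1.12×10⁴ V/m.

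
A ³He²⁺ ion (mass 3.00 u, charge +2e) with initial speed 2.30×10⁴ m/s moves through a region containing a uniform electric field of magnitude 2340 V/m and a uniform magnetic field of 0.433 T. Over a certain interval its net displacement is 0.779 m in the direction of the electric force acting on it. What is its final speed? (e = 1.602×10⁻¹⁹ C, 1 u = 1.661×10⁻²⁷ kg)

B does no work; ΔKE = |q|E d.
½mv_f² = ½mv₀² + |q|Ed = ½(4.983×10⁻²⁷)(2.30×10⁴)² + (3.204×10⁻¹⁹)(2340)(0.779) ≈ 1.318×10⁻¹⁸ J + 5.840×10⁻¹⁶ J ≈ 5.854×10⁻¹⁶ J.
v_f = √(2·5.854×10⁻¹⁶/4.983×10⁻²⁷) ≈ 4.85×10⁵ m/s.

v_f ≈ 4.85×10⁵ m/s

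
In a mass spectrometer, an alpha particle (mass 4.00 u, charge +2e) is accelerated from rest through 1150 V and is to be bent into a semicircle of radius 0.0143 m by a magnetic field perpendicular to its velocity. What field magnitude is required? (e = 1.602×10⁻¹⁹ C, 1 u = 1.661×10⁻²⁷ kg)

v = √(2|q|V/m) = √(2·3.204×10⁻¹⁹·1150/6.644×10⁻²⁷) ≈ 3.330×10⁵ m/s.
B = mv/(|q|r) = (6.644×10⁻²⁷)(3.330×10⁵)/((3.204×10⁻¹⁹)(0.0143)) ≈ 0.483 T.

B ≈ 0.483 T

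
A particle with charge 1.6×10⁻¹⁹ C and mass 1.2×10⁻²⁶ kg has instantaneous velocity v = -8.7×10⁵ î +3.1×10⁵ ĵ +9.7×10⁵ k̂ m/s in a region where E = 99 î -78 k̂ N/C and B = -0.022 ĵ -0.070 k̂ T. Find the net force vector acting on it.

F ≈ (-4.18×10⁻¹⁷, -9.74×10⁻¹⁵, 3.05×10⁻¹⁵) N

v×B = (-360, -6.09×10⁴, 1.91×10⁴) N/C.
E + v×B = (-261, -6.09×10⁴, 1.91×10⁴) N/C.
F = q(E + v×B) = (1.6×10⁻¹⁹ C)·(-261, -6.09×10⁴, 1.91×10⁴) = (-4.18×10⁻¹⁷, -9.74×10⁻¹⁵, 3.05×10⁻¹⁵) N.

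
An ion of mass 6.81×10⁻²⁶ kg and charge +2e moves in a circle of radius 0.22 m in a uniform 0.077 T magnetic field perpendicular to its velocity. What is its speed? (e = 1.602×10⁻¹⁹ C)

v ≈ 8.0×10⁴ m/s

From |q|vB = mv²/r, v = |q|Br/m.
v = (3.204×10⁻¹⁹)(0.077)(0.22)/6.81×10⁻²⁶ ≈ 8.0×10⁴ m/s.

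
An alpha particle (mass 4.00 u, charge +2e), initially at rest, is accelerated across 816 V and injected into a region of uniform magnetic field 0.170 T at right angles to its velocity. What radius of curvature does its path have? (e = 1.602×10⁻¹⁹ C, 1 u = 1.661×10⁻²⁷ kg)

r ≈ 0.0342 m

Acceleration: |q|V = ½mv² ⇒ v = √(2|q|V/m) = √(2·3.204×10⁻¹⁹·816/6.644×10⁻²⁷) ≈ 2.805×10⁵ m/s.
In the field: r = mv/(|q|B) = (6.644×10⁻²⁷)(2.805×10⁵)/((3.204×10⁻¹⁹)(0.170)) ≈ 0.0342 m.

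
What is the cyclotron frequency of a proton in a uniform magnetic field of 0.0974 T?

f ≈ 1.48×10⁶ Hz

f = |q|B/(2πm).
f = (1.602×10⁻¹⁹)(0.0974)/(2π·1.673×10⁻²⁷) ≈ 1.48×10⁶ Hz.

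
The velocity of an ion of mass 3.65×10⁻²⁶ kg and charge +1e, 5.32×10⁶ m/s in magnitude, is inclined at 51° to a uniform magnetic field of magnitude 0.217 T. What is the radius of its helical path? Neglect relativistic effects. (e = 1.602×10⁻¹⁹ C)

r ≈ 4.34 m

v⊥ = v sinθ = 5.32×10⁶·sin51° ≈ 4.134×10⁶ m/s.
r = m v⊥/(|q|B) = (3.65×10⁻²⁶)(4.134×10⁶)/((1.602×10⁻¹⁹)(0.217)) ≈ 4.34 m.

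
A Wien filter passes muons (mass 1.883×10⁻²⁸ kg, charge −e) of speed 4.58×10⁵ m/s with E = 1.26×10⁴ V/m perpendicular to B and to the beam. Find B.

B = 0.0275 T

Balance of forces in the selector: qE = qvB ⇒ B = E/v.
B = 1.26×10⁴/4.58×10⁵ = 0.0275 T.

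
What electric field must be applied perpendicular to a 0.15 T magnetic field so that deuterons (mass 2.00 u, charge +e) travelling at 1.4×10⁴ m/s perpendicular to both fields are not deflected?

E = 2100 V/m

For straight-line motion qE = qvB, so E = vB.
E = 1.4×10⁴ × 0.15 = 2100 V/m.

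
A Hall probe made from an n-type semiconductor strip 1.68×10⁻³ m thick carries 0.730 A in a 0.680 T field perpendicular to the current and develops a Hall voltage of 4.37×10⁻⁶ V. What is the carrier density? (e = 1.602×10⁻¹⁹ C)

n ≈ 4.22×10²⁶ m⁻³

From V_H = IB/(n e t), n = IB/(V_H e t).
n = (0.730)(0.680)/((4.37×10⁻⁶)(1.602×10⁻¹⁹)(1.68×10⁻³)) ≈ 4.22×10²⁶ m⁻³.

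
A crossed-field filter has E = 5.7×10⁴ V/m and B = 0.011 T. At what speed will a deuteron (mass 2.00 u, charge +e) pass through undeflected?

v = 5.2×10⁶ m/s

For undeflected motion the electric and magnetic forces balance: qE = qvB.
v = E/B = 5.7×10⁴/0.011 = 5.2×10⁶ m/s.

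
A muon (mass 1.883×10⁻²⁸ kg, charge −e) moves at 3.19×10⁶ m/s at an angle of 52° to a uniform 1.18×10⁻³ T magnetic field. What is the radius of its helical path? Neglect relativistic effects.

v⊥ = v sinθ = 3.19×10⁶·sin52° ≈ 2.514×10⁶ m/s.
r = m v⊥/(|q|B) = (1.883×10⁻²⁸)(2.514×10⁶)/((1.602×10⁻¹⁹)(1.18×10⁻³)) ≈ 2.50 m.

r ≈ 2.50 m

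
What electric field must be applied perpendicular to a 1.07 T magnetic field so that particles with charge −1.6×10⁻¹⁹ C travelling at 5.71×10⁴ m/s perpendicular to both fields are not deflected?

For straight-line motion qE = qvB, so E = vB.
E = 5.71×10⁴ × 1.07 = 6.11×10⁴ V/m.

E = 6.11×10⁴ V/m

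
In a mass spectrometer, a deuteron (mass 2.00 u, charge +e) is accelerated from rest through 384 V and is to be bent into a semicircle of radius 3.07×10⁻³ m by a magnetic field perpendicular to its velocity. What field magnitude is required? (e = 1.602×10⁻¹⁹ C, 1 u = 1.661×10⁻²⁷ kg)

v = √(2|q|V/m) = √(2·1.602×10⁻¹⁹·384/3.322×10⁻²⁷) ≈ 1.924×10⁵ m/s.
B = mv/(|q|r) = (3.322×10⁻²⁷)(1.924×10⁵)/((1.602×10⁻¹⁹)(3.07×10⁻³)) ≈ 1.30 T.

B ≈ 1.30 T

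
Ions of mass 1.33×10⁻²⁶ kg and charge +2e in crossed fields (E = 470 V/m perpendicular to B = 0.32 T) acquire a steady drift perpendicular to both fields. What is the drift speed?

v_d ≈ 1500 m/s

The steady drift has the magnetic force balancing the electric force, so v_d = E/B.
v_d = 470/0.32 = 1500 m/s.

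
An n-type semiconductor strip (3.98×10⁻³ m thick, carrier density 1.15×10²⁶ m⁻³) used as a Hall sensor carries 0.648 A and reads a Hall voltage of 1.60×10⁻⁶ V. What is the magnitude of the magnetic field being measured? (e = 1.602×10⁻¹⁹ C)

From V_H = IB/(n e t), B = V_H n e t / I.
B = (1.60×10⁻⁶)(1.15×10²⁶)(1.602×10⁻¹⁹)(3.98×10⁻³)/0.648 ≈ 0.181 T.

B ≈ 0.181 T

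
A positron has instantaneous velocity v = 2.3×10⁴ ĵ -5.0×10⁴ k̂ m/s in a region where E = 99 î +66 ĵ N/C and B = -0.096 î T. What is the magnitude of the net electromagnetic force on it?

|F| ≈ 8.56×10⁻¹⁶ N

v×B = (0, 4800, 2210) N/C.
E + v×B = (99.0, 4870, 2210) N/C.
F = q(E + v×B) = (1.602×10⁻¹⁹ C)·(99.0, 4870, 2210) = (1.59×10⁻¹⁷, 7.80×10⁻¹⁶, 3.54×10⁻¹⁶) N.
|F| = 8.56×10⁻¹⁶ N.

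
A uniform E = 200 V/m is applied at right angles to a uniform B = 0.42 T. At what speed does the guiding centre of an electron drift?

v_d ≈ 480 m/s

The steady drift has the magnetic force balancing the electric force, so v_d = E/B.
v_d = 200/0.42 = 480 m/s.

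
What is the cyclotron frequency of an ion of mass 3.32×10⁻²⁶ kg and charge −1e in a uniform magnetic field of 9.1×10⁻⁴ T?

f = |q|B/(2πm).
f = (1.602×10⁻¹⁹)(9.1×10⁻⁴)/(2π·3.32×10⁻²⁶) ≈ 700 Hz.

f ≈ 700 Hz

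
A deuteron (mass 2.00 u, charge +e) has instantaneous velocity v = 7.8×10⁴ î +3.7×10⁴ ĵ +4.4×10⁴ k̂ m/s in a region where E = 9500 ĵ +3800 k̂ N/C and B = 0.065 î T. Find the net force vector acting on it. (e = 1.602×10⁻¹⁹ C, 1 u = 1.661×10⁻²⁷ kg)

F ≈ (0, 1.98×10⁻¹⁵, 2.23×10⁻¹⁶) N

v×B = (0, 2860, -2400) N/C.
E + v×B = (0, 1.24×10⁴, 1400) N/C.
F = q(E + v×B) = (1.602×10⁻¹⁹ C)·(0, 1.24×10⁴, 1400) = (0, 1.98×10⁻¹⁵, 2.23×10⁻¹⁶) N.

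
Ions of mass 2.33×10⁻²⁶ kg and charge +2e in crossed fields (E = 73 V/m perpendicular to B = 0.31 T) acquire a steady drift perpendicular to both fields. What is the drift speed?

v_d ≈ 240 m/s

The steady drift has the magnetic force balancing the electric force, so v_d = E/B.
v_d = 73/0.31 = 240 m/s.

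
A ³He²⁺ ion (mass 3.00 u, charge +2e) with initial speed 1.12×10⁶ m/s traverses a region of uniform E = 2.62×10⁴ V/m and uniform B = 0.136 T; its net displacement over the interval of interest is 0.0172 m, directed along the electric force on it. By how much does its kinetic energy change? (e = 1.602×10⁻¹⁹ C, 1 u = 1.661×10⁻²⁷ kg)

ΔKE ≈ 1.44×10⁻¹⁶ J

The magnetic force is always ⟂ v and does no work; only the electric force changes KE.
ΔKE = F_E · d = |q|E d = (3.204×10⁻¹⁹)(2.62×10⁴)(0.0172) ≈ 1.44×10⁻¹⁶ J.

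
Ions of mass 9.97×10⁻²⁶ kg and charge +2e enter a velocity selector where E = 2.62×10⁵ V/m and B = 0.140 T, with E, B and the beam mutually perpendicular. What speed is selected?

For undeflected motion the electric and magnetic forces balance: qE = qvB.
v = E/B = 2.62×10⁵/0.140 = 1.87×10⁶ m/s.

v = 1.87×10⁶ m/s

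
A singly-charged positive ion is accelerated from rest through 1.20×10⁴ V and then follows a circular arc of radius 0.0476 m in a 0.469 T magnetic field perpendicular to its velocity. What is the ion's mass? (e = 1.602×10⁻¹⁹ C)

Combine |q|V = ½mv² and r = mv/(|q|B): eliminate v to get m = qB²r²/(2V).
m = (1.602×10⁻¹⁹)(0.469)²(0.0476)²/(2·1.20×10⁴) ≈ 3.33×10⁻²⁷ kg.

m ≈ 3.33×10⁻²⁷ kg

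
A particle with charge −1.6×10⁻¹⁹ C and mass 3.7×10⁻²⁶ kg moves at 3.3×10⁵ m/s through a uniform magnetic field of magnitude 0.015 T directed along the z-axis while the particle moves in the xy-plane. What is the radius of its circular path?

r ≈ 5.1 m

The magnetic force provides the centripetal force: |q|vB = mv²/r.
r = mv/(|q|B) = (3.7×10⁻²⁶)(3.3×10⁵)/((1.6×10⁻¹⁹)(0.015)) ≈ 5.1 m.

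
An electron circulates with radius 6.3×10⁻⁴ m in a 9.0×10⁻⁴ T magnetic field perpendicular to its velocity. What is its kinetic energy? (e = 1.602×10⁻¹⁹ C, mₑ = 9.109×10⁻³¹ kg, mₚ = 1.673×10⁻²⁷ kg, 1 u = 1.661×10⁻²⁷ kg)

KE ≈ 0.028 eV

v = |q|Br/m, then KE = ½mv² = (qBr)²/(2m).
v = (1.602×10⁻¹⁹)(9.0×10⁻⁴)(6.3×10⁻⁴)/9.109×10⁻³¹ ≈ 9.972×10⁴ m/s.
KE = ½(9.109×10⁻³¹)(9.972×10⁴)² ≈ 4.5×10⁻²¹ J = 0.028 eV.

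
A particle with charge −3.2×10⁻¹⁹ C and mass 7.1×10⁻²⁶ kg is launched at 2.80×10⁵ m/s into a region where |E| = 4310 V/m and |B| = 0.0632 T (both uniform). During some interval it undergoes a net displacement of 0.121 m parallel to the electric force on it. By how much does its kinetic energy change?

The magnetic force is always ⟂ v and does no work; only the electric force changes KE.
ΔKE = F_E · d = |q|E d = (3.2×10⁻¹⁹)(4310)(0.121) ≈ 1.67×10⁻¹⁶ J.

ΔKE ≈ 1.67×10⁻¹⁶ J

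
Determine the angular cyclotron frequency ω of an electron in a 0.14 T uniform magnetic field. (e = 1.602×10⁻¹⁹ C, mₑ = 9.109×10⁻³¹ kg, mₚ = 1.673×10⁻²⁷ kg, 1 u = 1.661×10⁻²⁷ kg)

ω = |q|B/m.
ω = (1.602×10⁻¹⁹)(0.14)/9.109×10⁻³¹ ≈ 2.5×10¹⁰ rad/s.

ω ≈ 2.5×10¹⁰ rad/s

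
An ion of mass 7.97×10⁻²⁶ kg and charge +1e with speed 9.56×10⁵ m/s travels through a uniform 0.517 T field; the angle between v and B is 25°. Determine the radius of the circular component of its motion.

r ≈ 0.389 m

v⊥ = v sinθ = 9.56×10⁵·sin25° ≈ 4.040×10⁵ m/s.
r = m v⊥/(|q|B) = (7.97×10⁻²⁶)(4.040×10⁵)/((1.602×10⁻¹⁹)(0.517)) ≈ 0.389 m.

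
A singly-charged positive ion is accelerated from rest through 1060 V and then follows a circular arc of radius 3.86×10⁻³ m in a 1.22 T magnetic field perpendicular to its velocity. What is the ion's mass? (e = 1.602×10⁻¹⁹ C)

Combine |q|V = ½mv² and r = mv/(|q|B): eliminate v to get m = qB²r²/(2V).
m = (1.602×10⁻¹⁹)(1.22)²(3.86×10⁻³)²/(2·1060) ≈ 1.68×10⁻²⁷ kg.

m ≈ 1.68×10⁻²⁷ kg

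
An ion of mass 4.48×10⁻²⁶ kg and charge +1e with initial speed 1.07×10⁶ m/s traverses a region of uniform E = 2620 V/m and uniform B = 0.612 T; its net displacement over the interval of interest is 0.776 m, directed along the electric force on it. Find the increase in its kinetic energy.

ΔKE ≈ 3.26×10⁻¹⁶ J

The magnetic force is always ⟂ v and does no work; only the electric force changes KE.
ΔKE = F_E · d = |q|E d = (1.602×10⁻¹⁹)(2620)(0.776) ≈ 3.26×10⁻¹⁶ J.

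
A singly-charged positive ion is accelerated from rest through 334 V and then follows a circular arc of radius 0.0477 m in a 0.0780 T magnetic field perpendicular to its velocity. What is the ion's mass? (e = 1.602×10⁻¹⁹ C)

m ≈ 3.32×10⁻²⁷ kg

Combine |q|V = ½mv² and r = mv/(|q|B): eliminate v to get m = qB²r²/(2V).
m = (1.602×10⁻¹⁹)(0.0780)²(0.0477)²/(2·334) ≈ 3.32×10⁻²⁷ kg.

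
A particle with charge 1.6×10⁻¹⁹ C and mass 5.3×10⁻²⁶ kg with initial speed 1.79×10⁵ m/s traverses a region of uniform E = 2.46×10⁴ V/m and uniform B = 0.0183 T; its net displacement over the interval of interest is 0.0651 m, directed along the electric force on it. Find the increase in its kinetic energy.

ΔKE ≈ 2.56×10⁻¹⁶ J

The magnetic force is always ⟂ v and does no work; only the electric force changes KE.
ΔKE = F_E · d = |q|E d = (1.6×10⁻¹⁹)(2.46×10⁴)(0.0651) ≈ 2.56×10⁻¹⁶ J.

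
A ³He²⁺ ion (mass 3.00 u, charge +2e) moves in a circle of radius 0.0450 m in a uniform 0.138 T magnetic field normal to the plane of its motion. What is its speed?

From |q|vB = mv²/r, v = |q|Br/m.
v = (3.204×10⁻¹⁹)(0.138)(0.0450)/4.983×10⁻²⁷ ≈ 3.99×10⁵ m/s.

v ≈ 3.99×10⁵ m/s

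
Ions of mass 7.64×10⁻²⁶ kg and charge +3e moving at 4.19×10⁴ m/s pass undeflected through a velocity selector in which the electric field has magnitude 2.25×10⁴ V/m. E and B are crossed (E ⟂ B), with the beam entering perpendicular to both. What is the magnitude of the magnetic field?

B = 0.537 T

Balance of forces in the selector: qE = qvB ⇒ B = E/v.
B = 2.25×10⁴/4.19×10⁴ = 0.537 T.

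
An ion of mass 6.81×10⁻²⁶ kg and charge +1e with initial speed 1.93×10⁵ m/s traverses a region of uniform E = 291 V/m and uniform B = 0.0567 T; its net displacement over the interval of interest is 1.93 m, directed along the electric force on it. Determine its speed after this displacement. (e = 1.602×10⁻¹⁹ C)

v_f ≈ 2.00×10⁵ m/s

B does no work; ΔKE = |q|E d.
½mv_f² = ½mv₀² + |q|Ed = ½(6.81×10⁻²⁶)(1.93×10⁵)² + (1.602×10⁻¹⁹)(291)(1.93) ≈ 1.268×10⁻¹⁵ J + 8.997×10⁻¹⁷ J ≈ 1.358×10⁻¹⁵ J.
v_f = √(2·1.358×10⁻¹⁵/6.81×10⁻²⁶) ≈ 2.00×10⁵ m/s.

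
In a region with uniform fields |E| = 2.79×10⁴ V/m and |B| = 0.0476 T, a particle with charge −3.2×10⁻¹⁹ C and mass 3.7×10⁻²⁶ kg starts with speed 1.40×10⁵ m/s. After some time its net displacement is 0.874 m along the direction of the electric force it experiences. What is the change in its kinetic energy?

The magnetic force is always ⟂ v and does no work; only the electric force changes KE.
ΔKE = F_E · d = |q|E d = (3.2×10⁻¹⁹)(2.79×10⁴)(0.874) ≈ 7.80×10⁻¹⁵ J.

ΔKE ≈ 7.80×10⁻¹⁵ J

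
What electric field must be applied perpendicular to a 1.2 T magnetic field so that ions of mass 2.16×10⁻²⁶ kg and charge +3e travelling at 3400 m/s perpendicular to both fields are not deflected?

E = 4100 V/m

For straight-line motion qE = qvB, so E = vB.
E = 3400 × 1.2 = 4100 V/m.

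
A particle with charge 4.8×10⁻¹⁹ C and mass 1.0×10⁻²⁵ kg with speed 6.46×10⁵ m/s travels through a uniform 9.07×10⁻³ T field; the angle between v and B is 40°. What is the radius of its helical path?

r ≈ 9.54 m

v⊥ = v sinθ = 6.46×10⁵·sin40° ≈ 4.152×10⁵ m/s.
r = m v⊥/(|q|B) = (1.0×10⁻²⁵)(4.152×10⁵)/((4.8×10⁻¹⁹)(9.07×10⁻³)) ≈ 9.54 m.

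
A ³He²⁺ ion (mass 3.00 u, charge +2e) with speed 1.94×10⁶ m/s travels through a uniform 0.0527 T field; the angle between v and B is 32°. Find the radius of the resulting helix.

v⊥ = v sinθ = 1.94×10⁶·sin32° ≈ 1.028×10⁶ m/s.
r = m v⊥/(|q|B) = (4.983×10⁻²⁷)(1.028×10⁶)/((3.204×10⁻¹⁹)(0.0527)) ≈ 0.303 m.

r ≈ 0.303 m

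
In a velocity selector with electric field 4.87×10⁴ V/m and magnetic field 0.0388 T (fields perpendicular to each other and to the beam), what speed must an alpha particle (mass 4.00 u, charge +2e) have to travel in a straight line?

v = 1.26×10⁶ m/s

Zero net Lorentz force requires |qE| = |q v×B|, i.e. E = vB.
v = E/B = 4.87×10⁴/0.0388 = 1.26×10⁶ m/s.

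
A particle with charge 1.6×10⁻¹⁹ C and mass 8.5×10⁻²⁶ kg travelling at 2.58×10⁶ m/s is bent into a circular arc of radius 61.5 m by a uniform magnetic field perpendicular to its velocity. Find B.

B ≈ 0.0223 T

From |q|vB = mv²/r, B = mv/(|q|r).
B = (8.5×10⁻²⁶)(2.58×10⁶)/((1.6×10⁻¹⁹)(61.5)) ≈ 0.0223 T.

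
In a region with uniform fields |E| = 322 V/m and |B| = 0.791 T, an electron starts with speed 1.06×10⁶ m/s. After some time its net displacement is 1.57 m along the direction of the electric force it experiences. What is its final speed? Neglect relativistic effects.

B does no work; ΔKE = |q|E d.
½mv_f² = ½mv₀² + |q|Ed = ½(9.109×10⁻³¹)(1.06×10⁶)² + (1.602×10⁻¹⁹)(322)(1.57) ≈ 5.117×10⁻¹⁹ J + 8.099×10⁻¹⁷ J ≈ 8.150×10⁻¹⁷ J.
v_f = √(2·8.150×10⁻¹⁷/9.109×10⁻³¹) ≈ 1.34×10⁷ m/s.

v_f ≈ 1.34×10⁷ m/s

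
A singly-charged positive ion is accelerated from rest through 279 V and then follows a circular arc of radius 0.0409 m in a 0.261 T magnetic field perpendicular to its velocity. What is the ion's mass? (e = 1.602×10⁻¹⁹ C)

Combine |q|V = ½mv² and r = mv/(|q|B): eliminate v to get m = qB²r²/(2V).
m = (1.602×10⁻¹⁹)(0.261)²(0.0409)²/(2·279) ≈ 3.27×10⁻²⁶ kg.

m ≈ 3.27×10⁻²⁶ kg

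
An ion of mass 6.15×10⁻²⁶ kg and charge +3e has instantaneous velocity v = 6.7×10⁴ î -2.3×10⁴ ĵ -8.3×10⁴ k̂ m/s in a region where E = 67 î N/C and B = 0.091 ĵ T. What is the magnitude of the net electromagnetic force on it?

v×B = (7550, 0, 6100) N/C.
E + v×B = (7620, 0, 6100) N/C.
F = q(E + v×B) = (4.806×10⁻¹⁹ C)·(7620, 0, 6100) = (3.66×10⁻¹⁵, 0, 2.93×10⁻¹⁵) N.
|F| = 4.69×10⁻¹⁵ N.

|F| ≈ 4.69×10⁻¹⁵ N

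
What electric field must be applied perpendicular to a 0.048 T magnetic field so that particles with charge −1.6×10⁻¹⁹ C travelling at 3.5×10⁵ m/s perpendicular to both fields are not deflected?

E = 1.7×10⁴ V/m

For straight-line motion qE = qvB, so E = vB.
E = 3.5×10⁵ × 0.048 = 1.7×10⁴ V/m.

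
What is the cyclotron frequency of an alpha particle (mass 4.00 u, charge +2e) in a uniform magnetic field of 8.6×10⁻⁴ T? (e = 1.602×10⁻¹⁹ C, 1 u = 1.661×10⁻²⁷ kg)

f ≈ 6600 Hz

f = |q|B/(2πm).
f = (3.204×10⁻¹⁹)(8.6×10⁻⁴)/(2π·6.644×10⁻²⁷) ≈ 6600 Hz.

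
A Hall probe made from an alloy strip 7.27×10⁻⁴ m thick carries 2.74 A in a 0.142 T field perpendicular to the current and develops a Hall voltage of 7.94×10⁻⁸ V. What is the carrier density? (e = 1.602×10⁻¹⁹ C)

From V_H = IB/(n e t), n = IB/(V_H e t).
n = (2.74)(0.142)/((7.94×10⁻⁸)(1.602×10⁻¹⁹)(7.27×10⁻⁴)) ≈ 4.21×10²⁸ m⁻³.

n ≈ 4.21×10²⁸ m⁻³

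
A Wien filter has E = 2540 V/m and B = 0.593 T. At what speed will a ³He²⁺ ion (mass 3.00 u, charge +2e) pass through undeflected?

Straight-line motion ⇒ electric and magnetic forces cancel, so E = vB.
v = E/B = 2540/0.593 = 4280 m/s.

v = 4280 m/s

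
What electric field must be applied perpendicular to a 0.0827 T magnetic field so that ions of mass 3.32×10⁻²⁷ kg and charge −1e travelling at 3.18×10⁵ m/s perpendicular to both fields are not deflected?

E = 2.63×10⁴ V/m

For straight-line motion qE = qvB, so E = vB.
E = 3.18×10⁵ × 0.0827 = 2.63×10⁴ V/m.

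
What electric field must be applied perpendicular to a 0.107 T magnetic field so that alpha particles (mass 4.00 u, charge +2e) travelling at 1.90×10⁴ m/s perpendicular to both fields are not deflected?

For straight-line motion qE = qvB, so E = vB.
E = 1.90×10⁴ × 0.107 = 2030 V/m.

E = 2030 V/m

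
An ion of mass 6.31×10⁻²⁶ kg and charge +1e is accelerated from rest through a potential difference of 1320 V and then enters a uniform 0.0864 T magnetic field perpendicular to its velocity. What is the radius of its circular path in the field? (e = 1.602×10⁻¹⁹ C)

r ≈ 0.373 m

Acceleration: |q|V = ½mv² ⇒ v = √(2|q|V/m) = √(2·1.602×10⁻¹⁹·1320/6.31×10⁻²⁶) ≈ 8.187×10⁴ m/s.
In the field: r = mv/(|q|B) = (6.31×10⁻²⁶)(8.187×10⁴)/((1.602×10⁻¹⁹)(0.0864)) ≈ 0.373 m.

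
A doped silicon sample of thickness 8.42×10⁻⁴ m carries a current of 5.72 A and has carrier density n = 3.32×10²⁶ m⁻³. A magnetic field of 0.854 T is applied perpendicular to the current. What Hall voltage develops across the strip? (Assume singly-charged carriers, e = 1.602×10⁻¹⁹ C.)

V_H ≈ 1.09×10⁻⁴ V

V_H = IB/(n e t).
V_H = (5.72)(0.854)/((3.32×10²⁶)(1.602×10⁻¹⁹)(8.42×10⁻⁴)) ≈ 1.09×10⁻⁴ V.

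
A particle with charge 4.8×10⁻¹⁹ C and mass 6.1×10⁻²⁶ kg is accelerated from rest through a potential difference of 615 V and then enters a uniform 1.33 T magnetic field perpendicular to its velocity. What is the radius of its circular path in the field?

Acceleration: |q|V = ½mv² ⇒ v = √(2|q|V/m) = √(2·4.8×10⁻¹⁹·615/6.1×10⁻²⁶) ≈ 9.838×10⁴ m/s.
In the field: r = mv/(|q|B) = (6.1×10⁻²⁶)(9.838×10⁴)/((4.8×10⁻¹⁹)(1.33)) ≈ 9.40×10⁻³ m.

r ≈ 9.40×10⁻³ m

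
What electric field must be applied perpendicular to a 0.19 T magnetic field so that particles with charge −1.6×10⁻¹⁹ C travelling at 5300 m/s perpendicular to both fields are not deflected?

For straight-line motion qE = qvB, so E = vB.
E = 5300 × 0.19 = 1000 V/m.

E = 1000 V/m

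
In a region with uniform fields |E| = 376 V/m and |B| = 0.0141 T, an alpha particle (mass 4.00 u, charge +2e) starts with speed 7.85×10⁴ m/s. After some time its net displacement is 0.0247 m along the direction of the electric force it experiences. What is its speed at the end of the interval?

v_f ≈ 8.40×10⁴ m/s

B does no work; ΔKE = |q|E d.
½mv_f² = ½mv₀² + |q|Ed = ½(6.644×10⁻²⁷)(7.85×10⁴)² + (3.204×10⁻¹⁹)(376)(0.0247) ≈ 2.047×10⁻¹⁷ J + 2.976×10⁻¹⁸ J ≈ 2.345×10⁻¹⁷ J.
v_f = √(2·2.345×10⁻¹⁷/6.644×10⁻²⁷) ≈ 8.40×10⁴ m/s.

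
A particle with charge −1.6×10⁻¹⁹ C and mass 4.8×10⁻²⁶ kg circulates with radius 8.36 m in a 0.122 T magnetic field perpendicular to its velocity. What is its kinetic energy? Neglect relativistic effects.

v = |q|Br/m, then KE = ½mv² = (qBr)²/(2m).
v = (1.6×10⁻¹⁹)(0.122)(8.36)/4.8×10⁻²⁶ ≈ 3.400×10⁶ m/s.
KE = ½(4.8×10⁻²⁶)(3.400×10⁶)² ≈ 2.77×10⁻¹³ J = 1.73×10⁶ eV.

KE ≈ 1.73×10⁶ eV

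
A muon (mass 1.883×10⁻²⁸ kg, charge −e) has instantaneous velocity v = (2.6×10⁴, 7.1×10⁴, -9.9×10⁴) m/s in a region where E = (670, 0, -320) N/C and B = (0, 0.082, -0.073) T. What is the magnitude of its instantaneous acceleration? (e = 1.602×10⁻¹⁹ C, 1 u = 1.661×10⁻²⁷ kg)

|a| ≈ 3.79×10¹² m/s²

v×B = (2940, 1900, 2130) N/C.
E + v×B = (3600, 1900, 1810) N/C.
F = q(E + v×B) = (−1.602×10⁻¹⁹ C)·(3600, 1900, 1810) = (-5.78×10⁻¹⁶, -3.04×10⁻¹⁶, -2.90×10⁻¹⁶) N.
|a| = |F|/m = 7.143×10⁻¹⁶/1.883×10⁻²⁸ ≈ 3.79×10¹² m/s².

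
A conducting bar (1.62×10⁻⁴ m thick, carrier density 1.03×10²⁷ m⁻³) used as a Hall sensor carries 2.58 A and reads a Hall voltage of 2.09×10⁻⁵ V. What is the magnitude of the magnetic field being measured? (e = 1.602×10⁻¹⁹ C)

From V_H = IB/(n e t), B = V_H n e t / I.
B = (2.09×10⁻⁵)(1.03×10²⁷)(1.602×10⁻¹⁹)(1.62×10⁻⁴)/2.58 ≈ 0.217 T.

B ≈ 0.217 T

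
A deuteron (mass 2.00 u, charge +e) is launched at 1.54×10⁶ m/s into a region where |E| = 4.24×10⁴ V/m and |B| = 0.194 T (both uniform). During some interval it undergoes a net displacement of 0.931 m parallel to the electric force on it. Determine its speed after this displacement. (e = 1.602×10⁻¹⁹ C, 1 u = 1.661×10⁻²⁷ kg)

v_f ≈ 2.49×10⁶ m/s

B does no work; ΔKE = |q|E d.
½mv_f² = ½mv₀² + |q|Ed = ½(3.322×10⁻²⁷)(1.54×10⁶)² + (1.602×10⁻¹⁹)(4.24×10⁴)(0.931) ≈ 3.939×10⁻¹⁵ J + 6.324×10⁻¹⁵ J ≈ 1.026×10⁻¹⁴ J.
v_f = √(2·1.026×10⁻¹⁴/3.322×10⁻²⁷) ≈ 2.49×10⁶ m/s.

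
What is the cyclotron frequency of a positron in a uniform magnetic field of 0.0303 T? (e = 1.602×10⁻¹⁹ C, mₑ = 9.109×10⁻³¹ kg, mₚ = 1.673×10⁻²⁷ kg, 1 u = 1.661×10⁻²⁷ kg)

f = |q|B/(2πm).
f = (1.602×10⁻¹⁹)(0.0303)/(2π·9.109×10⁻³¹) ≈ 8.48×10⁸ Hz.

f ≈ 8.48×10⁸ Hz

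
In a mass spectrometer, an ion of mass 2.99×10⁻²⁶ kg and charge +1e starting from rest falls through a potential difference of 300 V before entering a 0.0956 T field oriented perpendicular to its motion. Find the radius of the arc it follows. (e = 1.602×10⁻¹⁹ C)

Acceleration: |q|V = ½mv² ⇒ v = √(2|q|V/m) = √(2·1.602×10⁻¹⁹·300/2.99×10⁻²⁶) ≈ 5.670×10⁴ m/s.
In the field: r = mv/(|q|B) = (2.99×10⁻²⁶)(5.670×10⁴)/((1.602×10⁻¹⁹)(0.0956)) ≈ 0.111 m.

r ≈ 0.111 m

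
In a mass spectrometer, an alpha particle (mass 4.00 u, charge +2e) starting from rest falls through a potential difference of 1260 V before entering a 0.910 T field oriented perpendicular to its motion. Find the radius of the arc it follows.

Acceleration: |q|V = ½mv² ⇒ v = √(2|q|V/m) = √(2·3.204×10⁻¹⁹·1260/6.644×10⁻²⁷) ≈ 3.486×10⁵ m/s.
In the field: r = mv/(|q|B) = (6.644×10⁻²⁷)(3.486×10⁵)/((3.204×10⁻¹⁹)(0.910)) ≈ 7.94×10⁻³ m.

r ≈ 7.94×10⁻³ m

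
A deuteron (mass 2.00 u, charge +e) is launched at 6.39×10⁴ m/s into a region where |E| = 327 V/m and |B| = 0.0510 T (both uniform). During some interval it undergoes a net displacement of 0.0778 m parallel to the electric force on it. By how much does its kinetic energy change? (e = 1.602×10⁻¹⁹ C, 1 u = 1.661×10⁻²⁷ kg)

ΔKE ≈ 4.08×10⁻¹⁸ J

The magnetic force is always ⟂ v and does no work; only the electric force changes KE.
ΔKE = F_E · d = |q|E d = (1.602×10⁻¹⁹)(327)(0.0778) ≈ 4.08×10⁻¹⁸ J.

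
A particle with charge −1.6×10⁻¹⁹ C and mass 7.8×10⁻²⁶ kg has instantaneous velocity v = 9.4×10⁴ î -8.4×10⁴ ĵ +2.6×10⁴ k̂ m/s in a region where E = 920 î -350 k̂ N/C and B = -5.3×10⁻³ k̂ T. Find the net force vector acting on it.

v×B = (445, 498, 0) N/C.
E + v×B = (1370, 498, -350) N/C.
F = q(E + v×B) = (−1.6×10⁻¹⁹ C)·(1370, 498, -350) = (-2.18×10⁻¹⁶, -7.97×10⁻¹⁷, 5.60×10⁻¹⁷) N.

F ≈ (-2.18×10⁻¹⁶, -7.97×10⁻¹⁷, 5.60×10⁻¹⁷) N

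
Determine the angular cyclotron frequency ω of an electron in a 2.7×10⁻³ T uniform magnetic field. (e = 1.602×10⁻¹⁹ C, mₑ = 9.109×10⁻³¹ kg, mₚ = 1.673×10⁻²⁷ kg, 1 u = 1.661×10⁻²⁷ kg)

ω = |q|B/m.
ω = (1.602×10⁻¹⁹)(2.7×10⁻³)/9.109×10⁻³¹ ≈ 4.7×10⁸ rad/s.

ω ≈ 4.7×10⁸ rad/s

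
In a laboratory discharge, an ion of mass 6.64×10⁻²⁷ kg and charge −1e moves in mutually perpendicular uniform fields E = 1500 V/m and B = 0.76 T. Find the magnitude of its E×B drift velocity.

v_d ≈ 2000 m/s

The E×B drift speed is v_d = E/B.
v_d = 1500/0.76 = 2000 m/s.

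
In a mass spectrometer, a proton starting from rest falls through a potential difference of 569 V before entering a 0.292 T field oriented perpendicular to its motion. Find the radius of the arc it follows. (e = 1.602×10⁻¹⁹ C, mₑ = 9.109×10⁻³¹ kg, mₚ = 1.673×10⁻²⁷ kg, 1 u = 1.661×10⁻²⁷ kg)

r ≈ 0.0118 m

Acceleration: |q|V = ½mv² ⇒ v = √(2|q|V/m) = √(2·1.602×10⁻¹⁹·569/1.673×10⁻²⁷) ≈ 3.301×10⁵ m/s.
In the field: r = mv/(|q|B) = (1.673×10⁻²⁷)(3.301×10⁵)/((1.602×10⁻¹⁹)(0.292)) ≈ 0.0118 m.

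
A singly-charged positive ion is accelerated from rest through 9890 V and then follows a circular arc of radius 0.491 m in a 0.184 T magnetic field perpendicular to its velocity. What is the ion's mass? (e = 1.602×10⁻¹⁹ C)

Combine |q|V = ½mv² and r = mv/(|q|B): eliminate v to get m = qB²r²/(2V).
m = (1.602×10⁻¹⁹)(0.184)²(0.491)²/(2·9890) ≈ 6.61×10⁻²⁶ kg.

m ≈ 6.61×10⁻²⁶ kg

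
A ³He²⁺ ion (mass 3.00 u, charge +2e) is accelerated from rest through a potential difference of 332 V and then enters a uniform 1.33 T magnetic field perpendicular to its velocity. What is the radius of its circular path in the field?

Acceleration: |q|V = ½mv² ⇒ v = √(2|q|V/m) = √(2·3.204×10⁻¹⁹·332/4.983×10⁻²⁷) ≈ 2.066×10⁵ m/s.
In the field: r = mv/(|q|B) = (4.983×10⁻²⁷)(2.066×10⁵)/((3.204×10⁻¹⁹)(1.33)) ≈ 2.42×10⁻³ m.

r ≈ 2.42×10⁻³ m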